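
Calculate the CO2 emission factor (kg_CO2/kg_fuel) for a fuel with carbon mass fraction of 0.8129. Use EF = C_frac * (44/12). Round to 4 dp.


EF = C_frac * (M_CO2 / M_C)
EF = 0.8129 * (44/12)
EF = 0.8129 * 3.666667 = 2.9806 kg_CO2/kg_fuel


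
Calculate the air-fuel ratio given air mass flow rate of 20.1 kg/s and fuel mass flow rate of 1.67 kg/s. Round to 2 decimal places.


AFR = m_air / m_fuel
AFR = 20.1 / 1.67 = 12.04


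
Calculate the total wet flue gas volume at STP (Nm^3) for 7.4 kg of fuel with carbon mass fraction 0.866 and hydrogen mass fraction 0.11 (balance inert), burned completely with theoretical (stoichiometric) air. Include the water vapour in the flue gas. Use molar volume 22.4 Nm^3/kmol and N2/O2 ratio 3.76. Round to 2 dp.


Per kg fuel: CO2 = (C/12 kmol)*22.4 = (0.866/12)*22.4 = 1.61653 Nm^3
Per kg fuel: H2O = (H/2 kmol)*22.4 = (0.11/2)*22.4 = 1.23200 Nm^3
O2 needed per kg fuel = C/12 + H/4 = 0.866/12 + 0.11/4 = 0.09966667 kmol
Per kg fuel: N2 = O2*3.76*22.4 = 0.09966667*3.76*22.4 = 8.39433 Nm^3
Total per kg = 1.61653 + 1.23200 + 8.39433 = 11.24286 Nm^3
Total = 11.24286 * 7.4 = 83.20 Nm^3


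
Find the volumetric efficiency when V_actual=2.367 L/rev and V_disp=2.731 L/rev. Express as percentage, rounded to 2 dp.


eta_v = (V_actual / V_disp) * 100
Ratio = 2.367 / 2.731 = 0.8667
eta_v = 0.8667 * 100 = 86.67%


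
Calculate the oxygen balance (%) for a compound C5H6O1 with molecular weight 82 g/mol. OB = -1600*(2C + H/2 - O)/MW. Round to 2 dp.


OB = -1600 * (2C + H/2 - O) / MW
Inner = 2*5 + 6/2 - 1 = 12.00
OB = -1600 * 12.00 / 82 = -234.15%


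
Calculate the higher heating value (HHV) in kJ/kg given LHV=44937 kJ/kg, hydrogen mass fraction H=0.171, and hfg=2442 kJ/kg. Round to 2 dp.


HHV = LHV + hfg * 9 * H
Water addition = 2442 * 9 * 0.171 = 3758.238 kJ/kg
HHV = 44937 + 3758.238 = 48695.24 kJ/kg


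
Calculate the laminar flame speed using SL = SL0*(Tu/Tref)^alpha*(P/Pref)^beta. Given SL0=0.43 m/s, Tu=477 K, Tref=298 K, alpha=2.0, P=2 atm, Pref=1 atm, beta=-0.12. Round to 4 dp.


SL = SL0 * (Tu/Tref)^alpha * (P/Pref)^beta
T ratio = 477/298 = 1.60067114
(T ratio)^alpha = 1.60067114^2.0 = 2.562148
(P/Pref)^beta = 2^(-0.12) = 0.920188
SL = 0.43 * 2.562148 * 0.920188 = 1.0138 m/s


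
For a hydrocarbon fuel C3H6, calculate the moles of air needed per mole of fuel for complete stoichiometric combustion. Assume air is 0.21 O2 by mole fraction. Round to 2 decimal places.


Balanced combustion: C3H6 + 4.5 O2 -> 3 CO2 + 3 H2O
O2 needed = C + H/4 = 3 + 6/4 = 4.50 moles
Air moles = O2 / 0.21 = 4.50 / 0.21 = 21.43 moles air


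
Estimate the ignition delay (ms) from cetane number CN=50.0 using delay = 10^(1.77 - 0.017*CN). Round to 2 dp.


delay = 10^(1.77 - 0.017*CN)
Exponent = 1.77 - 0.017*50.0 = 0.9200
delay = 10^0.9200 = 8.32 ms


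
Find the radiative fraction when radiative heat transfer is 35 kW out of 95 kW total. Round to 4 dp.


f_rad = Q_rad / Q_total
f_rad = 35 / 95 = 0.3684


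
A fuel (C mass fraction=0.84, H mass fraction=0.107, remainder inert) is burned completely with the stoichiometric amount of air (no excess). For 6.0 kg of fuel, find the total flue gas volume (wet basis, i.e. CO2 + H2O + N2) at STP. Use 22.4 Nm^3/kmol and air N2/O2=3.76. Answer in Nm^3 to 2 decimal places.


Per kg fuel: CO2 = (C/12 kmol)*22.4 = (0.84/12)*22.4 = 1.56800 Nm^3
Per kg fuel: H2O = (H/2 kmol)*22.4 = (0.107/2)*22.4 = 1.19840 Nm^3
O2 needed per kg fuel = C/12 + H/4 = 0.84/12 + 0.107/4 = 0.09675000 kmol
Per kg fuel: N2 = O2*3.76*22.4 = 0.09675000*3.76*22.4 = 8.14867 Nm^3
Total per kg = 1.56800 + 1.19840 + 8.14867 = 10.91507 Nm^3
Total = 10.91507 * 6.0 = 65.49 Nm^3


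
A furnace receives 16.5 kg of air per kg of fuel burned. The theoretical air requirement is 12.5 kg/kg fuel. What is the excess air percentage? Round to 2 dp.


Excess air = actual - stoichiometric = 16.5 - 12.5 = 4.00 kg/kg fuel
Excess air % = (excess / stoich) * 100 = (4.00 / 12.5) * 100 = 32.00%


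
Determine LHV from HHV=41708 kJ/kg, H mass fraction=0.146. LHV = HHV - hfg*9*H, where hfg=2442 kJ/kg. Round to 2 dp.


LHV = HHV - hfg * 9 * H
Water correction = 2442 * 9 * 0.146 = 3208.788 kJ/kg
LHV = 41708 - 3208.788 = 38499.21 kJ/kg


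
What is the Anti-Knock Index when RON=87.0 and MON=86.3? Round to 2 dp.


AKI = (RON + MON) / 2
AKI = (87.0 + 86.3) / 2
AKI = 173.3 / 2 = 86.65


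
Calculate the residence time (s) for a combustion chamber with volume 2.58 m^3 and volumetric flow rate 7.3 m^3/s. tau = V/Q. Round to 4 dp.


tau = V / Q_flow
tau = 2.58 / 7.3 = 0.3534 s


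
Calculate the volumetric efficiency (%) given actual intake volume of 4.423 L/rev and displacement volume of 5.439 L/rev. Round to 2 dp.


eta_v = (V_actual / V_disp) * 100
Ratio = 4.423 / 5.439 = 0.8132
eta_v = 0.8132 * 100 = 81.32%


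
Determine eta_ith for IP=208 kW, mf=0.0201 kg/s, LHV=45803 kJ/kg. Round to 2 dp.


eta_ith = (IP / (mf * LHV)) * 100
Denominator = 0.0201 * 45803 = 920.6403 kW
eta_ith = (208 / 920.6403) * 100 = 22.59%


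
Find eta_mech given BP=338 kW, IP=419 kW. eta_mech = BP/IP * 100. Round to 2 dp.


eta_mech = (BP / IP) * 100
Ratio = 338 / 419 = 0.8067
eta_mech = 0.8067 * 100 = 80.67%


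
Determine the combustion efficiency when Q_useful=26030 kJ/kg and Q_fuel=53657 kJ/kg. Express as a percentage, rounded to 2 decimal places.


Efficiency = (Q_useful / Q_fuel) * 100
Efficiency = (26030 / 53657) * 100
Efficiency = 0.4851 * 100 = 48.51%


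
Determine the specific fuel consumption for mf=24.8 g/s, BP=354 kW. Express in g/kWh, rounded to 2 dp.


SFC = (mf / BP) * 3600
Rate = 24.8 / 354 = 0.070056 g/(s*kW)
SFC = 0.070056 * 3600 = 252.20 g/kWh


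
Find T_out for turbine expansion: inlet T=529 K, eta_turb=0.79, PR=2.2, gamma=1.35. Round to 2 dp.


T_out = T_in * (1 - eta * (1 - PR^(-(gamma-1)/gamma)))
Exponent = -(1.35-1)/1.35 = -0.25925926
PR^exp = 2.2^(-0.25925926) = 0.81512413
Factor = 1 - 0.79*(1 - 0.81512413) = 0.85394806
T_out = 529 * 0.85394806 = 451.74 K


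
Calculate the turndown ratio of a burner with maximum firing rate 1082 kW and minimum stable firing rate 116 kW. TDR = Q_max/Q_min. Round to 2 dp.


TDR = Q_max / Q_min
TDR = 1082 / 116 = 9.33


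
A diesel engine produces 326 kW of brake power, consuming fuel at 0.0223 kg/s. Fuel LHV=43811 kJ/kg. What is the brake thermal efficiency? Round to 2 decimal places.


eta_BTE = (BP / (mf * LHV)) * 100
Denominator = 0.0223 * 43811 = 976.9853 kW
eta_BTE = (326 / 976.9853) * 100 = 33.37%


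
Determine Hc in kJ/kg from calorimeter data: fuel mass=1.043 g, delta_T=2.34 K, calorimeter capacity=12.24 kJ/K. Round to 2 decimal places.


Hc = C_cal * delta_T / m_fuel
Q_released = 12.24 * 2.34 = 28.6416 kJ
m_fuel = 1.043 g = 1.043/1000 kg = 0.001043 kg
Hc = 28.6416 / 0.001043 = 27460.79 kJ/kg


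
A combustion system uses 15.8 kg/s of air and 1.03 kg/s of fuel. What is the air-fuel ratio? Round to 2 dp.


AFR = m_air / m_fuel
AFR = 15.8 / 1.03 = 15.34


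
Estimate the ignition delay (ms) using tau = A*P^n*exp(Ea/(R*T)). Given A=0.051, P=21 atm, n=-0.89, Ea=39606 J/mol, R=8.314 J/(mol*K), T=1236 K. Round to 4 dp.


tau = A * P^n * exp(Ea/(R*T))
P^n = 21^(-0.89) = 0.06656176
Ea/(R*T) = 39606/(8.314*1236) = 3.854184
exp(Ea/(R*T)) = 47.190114
tau = 0.051 * 0.06656176 * 47.190114 = 0.1602 ms


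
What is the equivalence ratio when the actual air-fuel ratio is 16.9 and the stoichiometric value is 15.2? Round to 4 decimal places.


phi = AFR_stoich / AFR_actual
phi = 15.2 / 16.9 = 0.8994


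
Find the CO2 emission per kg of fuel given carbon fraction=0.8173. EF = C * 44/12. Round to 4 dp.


EF = C_frac * (M_CO2 / M_C)
EF = 0.8173 * (44/12)
EF = 0.8173 * 3.666667 = 2.9968 kg_CO2/kg_fuel


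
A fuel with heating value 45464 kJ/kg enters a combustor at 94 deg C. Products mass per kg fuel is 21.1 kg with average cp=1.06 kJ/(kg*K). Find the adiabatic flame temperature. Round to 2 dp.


T_ad = T_in + Hc / (m_p * cp)
Denominator = 21.1 * 1.06 = 22.3660
Temperature rise = 45464 / 22.3660 = 2032.73 K
T_ad = 94 + 2032.73 = 2126.73 deg C


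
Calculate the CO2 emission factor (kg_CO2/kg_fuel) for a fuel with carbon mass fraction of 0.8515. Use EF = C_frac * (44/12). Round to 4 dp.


EF = C_frac * (M_CO2 / M_C)
EF = 0.8515 * (44/12)
EF = 0.8515 * 3.666667 = 3.1222 kg_CO2/kg_fuel


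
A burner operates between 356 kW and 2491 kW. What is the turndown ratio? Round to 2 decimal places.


TDR = Q_max / Q_min
TDR = 2491 / 356 = 7.00


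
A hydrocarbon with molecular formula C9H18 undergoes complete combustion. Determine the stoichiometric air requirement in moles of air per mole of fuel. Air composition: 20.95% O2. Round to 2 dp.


Balanced combustion: C9H18 + 13.5 O2 -> 9 CO2 + 9 H2O
O2 needed = C + H/4 = 9 + 18/4 = 13.50 moles
Air moles = O2 / 0.2095 = 13.50 / 0.2095 = 64.44 moles air


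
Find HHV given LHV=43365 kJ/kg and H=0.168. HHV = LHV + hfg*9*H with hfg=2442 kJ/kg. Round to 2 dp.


HHV = LHV + hfg * 9 * H
Water addition = 2442 * 9 * 0.168 = 3692.304 kJ/kg
HHV = 43365 + 3692.304 = 47057.30 kJ/kg


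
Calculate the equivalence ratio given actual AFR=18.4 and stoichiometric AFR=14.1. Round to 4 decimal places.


phi = AFR_stoich / AFR_actual
phi = 14.1 / 18.4 = 0.7663


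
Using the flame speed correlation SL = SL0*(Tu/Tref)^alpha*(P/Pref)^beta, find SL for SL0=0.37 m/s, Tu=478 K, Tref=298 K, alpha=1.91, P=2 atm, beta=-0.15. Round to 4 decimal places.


SL = SL0 * (Tu/Tref)^alpha * (P/Pref)^beta
T ratio = 478/298 = 1.60402685
(T ratio)^alpha = 1.60402685^1.91 = 2.465779
(P/Pref)^beta = 2^(-0.15) = 0.901250
SL = 0.37 * 2.465779 * 0.901250 = 0.8222 m/s


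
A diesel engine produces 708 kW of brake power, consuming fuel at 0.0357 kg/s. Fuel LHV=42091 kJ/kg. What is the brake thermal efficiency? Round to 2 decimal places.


eta_BTE = (BP / (mf * LHV)) * 100
Denominator = 0.0357 * 42091 = 1502.6487 kW
eta_BTE = (708 / 1502.6487) * 100 = 47.12%


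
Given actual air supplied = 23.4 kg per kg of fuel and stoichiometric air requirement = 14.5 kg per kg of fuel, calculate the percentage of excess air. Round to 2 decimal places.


Excess air = actual - stoichiometric = 23.4 - 14.5 = 8.90 kg/kg fuel
Excess air % = (excess / stoich) * 100 = (8.90 / 14.5) * 100 = 61.38%


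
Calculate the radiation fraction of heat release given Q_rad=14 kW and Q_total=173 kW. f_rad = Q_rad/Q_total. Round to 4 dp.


f_rad = Q_rad / Q_total
f_rad = 14 / 173 = 0.0809


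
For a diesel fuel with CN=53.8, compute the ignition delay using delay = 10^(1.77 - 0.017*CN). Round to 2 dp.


delay = 10^(1.77 - 0.017*CN)
Exponent = 1.77 - 0.017*53.8 = 0.8554
delay = 10^0.8554 = 7.17 ms


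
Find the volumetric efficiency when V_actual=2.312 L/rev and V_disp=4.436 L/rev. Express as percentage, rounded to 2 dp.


eta_v = (V_actual / V_disp) * 100
Ratio = 2.312 / 4.436 = 0.5212
eta_v = 0.5212 * 100 = 52.12%


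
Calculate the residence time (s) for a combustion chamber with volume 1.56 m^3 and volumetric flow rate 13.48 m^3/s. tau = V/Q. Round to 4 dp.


tau = V / Q_flow
tau = 1.56 / 13.48 = 0.1157 s


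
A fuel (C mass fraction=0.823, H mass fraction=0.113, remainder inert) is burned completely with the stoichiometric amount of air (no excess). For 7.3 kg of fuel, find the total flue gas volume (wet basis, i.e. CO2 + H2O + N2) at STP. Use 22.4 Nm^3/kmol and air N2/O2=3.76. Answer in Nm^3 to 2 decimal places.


Per kg fuel: CO2 = (C/12 kmol)*22.4 = (0.823/12)*22.4 = 1.53627 Nm^3
Per kg fuel: H2O = (H/2 kmol)*22.4 = (0.113/2)*22.4 = 1.26560 Nm^3
O2 needed per kg fuel = C/12 + H/4 = 0.823/12 + 0.113/4 = 0.09683333 kmol
Per kg fuel: N2 = O2*3.76*22.4 = 0.09683333*3.76*22.4 = 8.15569 Nm^3
Total per kg = 1.53627 + 1.26560 + 8.15569 = 10.95756 Nm^3
Total = 10.95756 * 7.3 = 79.99 Nm^3


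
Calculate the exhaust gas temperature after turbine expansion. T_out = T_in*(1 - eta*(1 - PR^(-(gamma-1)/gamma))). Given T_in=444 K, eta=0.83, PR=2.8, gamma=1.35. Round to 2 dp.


T_out = T_in * (1 - eta * (1 - PR^(-(gamma-1)/gamma)))
Exponent = -(1.35-1)/1.35 = -0.25925926
PR^exp = 2.8^(-0.25925926) = 0.76572026
Factor = 1 - 0.83*(1 - 0.76572026) = 0.80554782
T_out = 444 * 0.80554782 = 357.66 K


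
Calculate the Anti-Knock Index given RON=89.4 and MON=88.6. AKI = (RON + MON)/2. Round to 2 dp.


AKI = (RON + MON) / 2
AKI = (89.4 + 88.6) / 2
AKI = 178.0 / 2 = 89.00


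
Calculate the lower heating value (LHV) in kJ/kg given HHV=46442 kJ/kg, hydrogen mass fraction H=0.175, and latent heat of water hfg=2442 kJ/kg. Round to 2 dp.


LHV = HHV - hfg * 9 * H
Water correction = 2442 * 9 * 0.175 = 3846.150 kJ/kg
LHV = 46442 - 3846.150 = 42595.85 kJ/kg


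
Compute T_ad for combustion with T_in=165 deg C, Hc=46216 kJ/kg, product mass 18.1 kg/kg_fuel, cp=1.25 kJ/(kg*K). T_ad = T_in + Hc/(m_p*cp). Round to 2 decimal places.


T_ad = T_in + Hc / (m_p * cp)
Denominator = 18.1 * 1.25 = 22.6250
Temperature rise = 46216 / 22.6250 = 2042.70 K
T_ad = 165 + 2042.70 = 2207.70 deg C


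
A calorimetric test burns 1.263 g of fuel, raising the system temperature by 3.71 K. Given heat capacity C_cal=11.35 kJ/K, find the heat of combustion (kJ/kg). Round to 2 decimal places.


Hc = C_cal * delta_T / m_fuel
Q_released = 11.35 * 3.71 = 42.1085 kJ
m_fuel = 1.263 g = 1.263/1000 kg = 0.001263 kg
Hc = 42.1085 / 0.001263 = 33340.06 kJ/kg


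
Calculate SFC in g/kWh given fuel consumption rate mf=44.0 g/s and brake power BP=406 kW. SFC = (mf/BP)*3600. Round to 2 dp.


SFC = (mf / BP) * 3600
Rate = 44.0 / 406 = 0.108374 g/(s*kW)
SFC = 0.108374 * 3600 = 390.15 g/kWh


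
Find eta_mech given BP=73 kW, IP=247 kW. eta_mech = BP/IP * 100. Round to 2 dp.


eta_mech = (BP / IP) * 100
Ratio = 73 / 247 = 0.2955
eta_mech = 0.2955 * 100 = 29.55%


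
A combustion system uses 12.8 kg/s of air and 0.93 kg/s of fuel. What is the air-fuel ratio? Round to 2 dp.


AFR = m_air / m_fuel
AFR = 12.8 / 0.93 = 13.76


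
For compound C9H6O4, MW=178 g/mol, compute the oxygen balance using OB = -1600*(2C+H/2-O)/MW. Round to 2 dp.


OB = -1600 * (2C + H/2 - O) / MW
Inner = 2*9 + 6/2 - 4 = 17.00
OB = -1600 * 17.00 / 178 = -152.81%


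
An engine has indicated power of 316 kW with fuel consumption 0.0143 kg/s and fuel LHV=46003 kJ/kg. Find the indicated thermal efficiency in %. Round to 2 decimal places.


eta_ith = (IP / (mf * LHV)) * 100
Denominator = 0.0143 * 46003 = 657.8429 kW
eta_ith = (316 / 657.8429) * 100 = 48.04%


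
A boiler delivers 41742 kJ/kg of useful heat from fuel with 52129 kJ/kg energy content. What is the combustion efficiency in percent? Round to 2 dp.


Efficiency = (Q_useful / Q_fuel) * 100
Efficiency = (41742 / 52129) * 100
Efficiency = 0.8007 * 100 = 80.07%


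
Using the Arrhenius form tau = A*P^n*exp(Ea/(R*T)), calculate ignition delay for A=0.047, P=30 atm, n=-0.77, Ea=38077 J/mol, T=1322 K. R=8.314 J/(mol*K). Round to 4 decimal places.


tau = A * P^n * exp(Ea/(R*T))
P^n = 30^(-0.77) = 0.07288139
Ea/(R*T) = 38077/(8.314*1322) = 3.464346
exp(Ea/(R*T)) = 31.955551
tau = 0.047 * 0.07288139 * 31.955551 = 0.1095 ms


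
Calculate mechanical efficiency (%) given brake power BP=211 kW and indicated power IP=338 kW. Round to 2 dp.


eta_mech = (BP / IP) * 100
Ratio = 211 / 338 = 0.6243
eta_mech = 0.6243 * 100 = 62.43%


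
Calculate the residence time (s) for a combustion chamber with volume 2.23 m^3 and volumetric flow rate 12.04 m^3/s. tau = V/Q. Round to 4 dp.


tau = V / Q_flow
tau = 2.23 / 12.04 = 0.1852 s


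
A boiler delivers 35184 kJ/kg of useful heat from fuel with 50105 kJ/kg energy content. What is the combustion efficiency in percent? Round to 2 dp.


Efficiency = (Q_useful / Q_fuel) * 100
Efficiency = (35184 / 50105) * 100
Efficiency = 0.7022 * 100 = 70.22%


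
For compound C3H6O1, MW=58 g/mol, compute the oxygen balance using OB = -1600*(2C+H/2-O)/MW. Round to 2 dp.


OB = -1600 * (2C + H/2 - O) / MW
Inner = 2*3 + 6/2 - 1 = 8.00
OB = -1600 * 8.00 / 58 = -220.69%


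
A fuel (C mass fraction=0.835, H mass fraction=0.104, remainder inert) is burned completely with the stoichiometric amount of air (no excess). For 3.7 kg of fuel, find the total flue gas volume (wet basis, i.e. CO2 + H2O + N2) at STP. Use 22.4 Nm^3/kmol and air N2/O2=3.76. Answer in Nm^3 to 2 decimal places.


Per kg fuel: CO2 = (C/12 kmol)*22.4 = (0.835/12)*22.4 = 1.55867 Nm^3
Per kg fuel: H2O = (H/2 kmol)*22.4 = (0.104/2)*22.4 = 1.16480 Nm^3
O2 needed per kg fuel = C/12 + H/4 = 0.835/12 + 0.104/4 = 0.09558333 kmol
Per kg fuel: N2 = O2*3.76*22.4 = 0.09558333*3.76*22.4 = 8.05041 Nm^3
Total per kg = 1.55867 + 1.16480 + 8.05041 = 10.77388 Nm^3
Total = 10.77388 * 3.7 = 39.86 Nm^3


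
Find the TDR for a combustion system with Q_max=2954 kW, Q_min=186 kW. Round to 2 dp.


TDR = Q_max / Q_min
TDR = 2954 / 186 = 15.88


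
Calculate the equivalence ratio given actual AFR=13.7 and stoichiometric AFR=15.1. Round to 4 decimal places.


phi = AFR_stoich / AFR_actual
phi = 15.1 / 13.7 = 1.1022


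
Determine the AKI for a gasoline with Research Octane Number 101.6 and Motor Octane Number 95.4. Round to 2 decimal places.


AKI = (RON + MON) / 2
AKI = (101.6 + 95.4) / 2
AKI = 197.0 / 2 = 98.50


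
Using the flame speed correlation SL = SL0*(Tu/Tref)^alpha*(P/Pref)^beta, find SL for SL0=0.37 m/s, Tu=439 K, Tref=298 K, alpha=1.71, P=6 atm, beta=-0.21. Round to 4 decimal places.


SL = SL0 * (Tu/Tref)^alpha * (P/Pref)^beta
T ratio = 439/298 = 1.47315436
(T ratio)^alpha = 1.47315436^1.71 = 1.939566
(P/Pref)^beta = 6^(-0.21) = 0.686417
SL = 0.37 * 1.939566 * 0.686417 = 0.4926 m/s


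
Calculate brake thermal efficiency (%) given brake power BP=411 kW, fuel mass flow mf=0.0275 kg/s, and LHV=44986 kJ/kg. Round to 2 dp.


eta_BTE = (BP / (mf * LHV)) * 100
Denominator = 0.0275 * 44986 = 1237.1150 kW
eta_BTE = (411 / 1237.1150) * 100 = 33.22%


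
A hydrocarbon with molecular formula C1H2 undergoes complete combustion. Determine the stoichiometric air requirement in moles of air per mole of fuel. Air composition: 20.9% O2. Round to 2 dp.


Balanced combustion: C1H2 + 1.5 O2 -> 1 CO2 + 1 H2O
O2 needed = C + H/4 = 1 + 2/4 = 1.50 moles
Air moles = O2 / 0.209 = 1.50 / 0.209 = 7.18 moles air


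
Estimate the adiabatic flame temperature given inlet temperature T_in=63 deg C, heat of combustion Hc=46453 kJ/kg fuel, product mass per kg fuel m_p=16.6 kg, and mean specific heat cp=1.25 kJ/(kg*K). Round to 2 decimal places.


T_ad = T_in + Hc / (m_p * cp)
Denominator = 16.6 * 1.25 = 20.7500
Temperature rise = 46453 / 20.7500 = 2238.70 K
T_ad = 63 + 2238.70 = 2301.70 deg C


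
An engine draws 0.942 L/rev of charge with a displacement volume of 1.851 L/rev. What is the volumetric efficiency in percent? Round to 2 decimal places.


eta_v = (V_actual / V_disp) * 100
Ratio = 0.942 / 1.851 = 0.5089
eta_v = 0.5089 * 100 = 50.89%


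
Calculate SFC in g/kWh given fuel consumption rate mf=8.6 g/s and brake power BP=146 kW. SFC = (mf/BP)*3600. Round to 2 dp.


SFC = (mf / BP) * 3600
Rate = 8.6 / 146 = 0.058904 g/(s*kW)
SFC = 0.058904 * 3600 = 212.05 g/kWh


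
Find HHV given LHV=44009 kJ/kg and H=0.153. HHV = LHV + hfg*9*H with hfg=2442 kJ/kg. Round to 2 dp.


HHV = LHV + hfg * 9 * H
Water addition = 2442 * 9 * 0.153 = 3362.634 kJ/kg
HHV = 44009 + 3362.634 = 47371.63 kJ/kg


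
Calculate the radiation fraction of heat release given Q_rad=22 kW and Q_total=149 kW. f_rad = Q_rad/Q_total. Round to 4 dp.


f_rad = Q_rad / Q_total
f_rad = 22 / 149 = 0.1477


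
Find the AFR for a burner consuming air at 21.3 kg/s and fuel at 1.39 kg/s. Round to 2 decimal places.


AFR = m_air / m_fuel
AFR = 21.3 / 1.39 = 15.32


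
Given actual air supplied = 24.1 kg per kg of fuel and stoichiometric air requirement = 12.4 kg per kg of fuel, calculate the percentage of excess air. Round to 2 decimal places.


Excess air = actual - stoichiometric = 24.1 - 12.4 = 11.70 kg/kg fuel
Excess air % = (excess / stoich) * 100 = (11.70 / 12.4) * 100 = 94.35%


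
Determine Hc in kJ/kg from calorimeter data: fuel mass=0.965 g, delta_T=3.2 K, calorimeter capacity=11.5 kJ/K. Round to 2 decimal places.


Hc = C_cal * delta_T / m_fuel
Q_released = 11.5 * 3.2 = 36.8000 kJ
m_fuel = 0.965 g = 0.965/1000 kg = 0.000965 kg
Hc = 36.8000 / 0.000965 = 38134.72 kJ/kg


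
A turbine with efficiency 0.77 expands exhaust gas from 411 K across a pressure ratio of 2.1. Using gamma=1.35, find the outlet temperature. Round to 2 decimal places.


T_out = T_in * (1 - eta * (1 - PR^(-(gamma-1)/gamma)))
Exponent = -(1.35-1)/1.35 = -0.25925926
PR^exp = 2.1^(-0.25925926) = 0.82501466
Factor = 1 - 0.77*(1 - 0.82501466) = 0.86526129
T_out = 411 * 0.86526129 = 355.62 K


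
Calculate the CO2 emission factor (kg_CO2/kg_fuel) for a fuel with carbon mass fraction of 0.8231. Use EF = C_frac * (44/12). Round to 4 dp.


EF = C_frac * (M_CO2 / M_C)
EF = 0.8231 * (44/12)
EF = 0.8231 * 3.666667 = 3.0180 kg_CO2/kg_fuel


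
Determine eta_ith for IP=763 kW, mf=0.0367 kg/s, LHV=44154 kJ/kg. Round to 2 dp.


eta_ith = (IP / (mf * LHV)) * 100
Denominator = 0.0367 * 44154 = 1620.4518 kW
eta_ith = (763 / 1620.4518) * 100 = 47.09%


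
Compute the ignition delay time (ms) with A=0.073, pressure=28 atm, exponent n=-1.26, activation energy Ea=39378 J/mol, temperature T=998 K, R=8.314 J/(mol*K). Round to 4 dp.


tau = A * P^n * exp(Ea/(R*T))
P^n = 28^(-1.26) = 0.01501692
Ea/(R*T) = 39378/(8.314*998) = 4.745840
exp(Ea/(R*T)) = 115.104454
tau = 0.073 * 0.01501692 * 115.104454 = 0.1262 ms


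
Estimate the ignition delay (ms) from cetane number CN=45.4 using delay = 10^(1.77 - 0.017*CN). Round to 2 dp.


delay = 10^(1.77 - 0.017*CN)
Exponent = 1.77 - 0.017*45.4 = 0.9982
delay = 10^0.9982 = 9.96 ms


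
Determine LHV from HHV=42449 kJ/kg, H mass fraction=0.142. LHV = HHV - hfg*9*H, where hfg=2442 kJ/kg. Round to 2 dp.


LHV = HHV - hfg * 9 * H
Water correction = 2442 * 9 * 0.142 = 3120.876 kJ/kg
LHV = 42449 - 3120.876 = 39328.12 kJ/kg


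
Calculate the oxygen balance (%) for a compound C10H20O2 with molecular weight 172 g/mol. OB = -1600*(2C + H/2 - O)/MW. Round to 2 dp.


OB = -1600 * (2C + H/2 - O) / MW
Inner = 2*10 + 20/2 - 2 = 28.00
OB = -1600 * 28.00 / 172 = -260.47%


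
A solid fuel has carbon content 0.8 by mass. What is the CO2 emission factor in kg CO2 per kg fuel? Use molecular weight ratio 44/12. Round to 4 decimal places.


EF = C_frac * (M_CO2 / M_C)
EF = 0.8 * (44/12)
EF = 0.8 * 3.666667 = 2.9333 kg_CO2/kg_fuel


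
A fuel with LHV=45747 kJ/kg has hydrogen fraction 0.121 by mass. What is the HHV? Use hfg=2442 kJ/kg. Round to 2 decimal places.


HHV = LHV + hfg * 9 * H
Water addition = 2442 * 9 * 0.121 = 2659.338 kJ/kg
HHV = 45747 + 2659.338 = 48406.34 kJ/kg


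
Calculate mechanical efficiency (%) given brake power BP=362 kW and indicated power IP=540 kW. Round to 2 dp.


eta_mech = (BP / IP) * 100
Ratio = 362 / 540 = 0.6704
eta_mech = 0.6704 * 100 = 67.04%


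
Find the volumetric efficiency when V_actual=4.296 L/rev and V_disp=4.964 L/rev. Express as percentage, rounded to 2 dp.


eta_v = (V_actual / V_disp) * 100
Ratio = 4.296 / 4.964 = 0.8654
eta_v = 0.8654 * 100 = 86.54%


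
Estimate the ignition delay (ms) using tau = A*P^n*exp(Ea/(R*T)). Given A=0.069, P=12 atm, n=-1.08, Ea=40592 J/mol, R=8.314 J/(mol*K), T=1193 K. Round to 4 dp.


tau = A * P^n * exp(Ea/(R*T))
P^n = 12^(-1.08) = 0.06831000
Ea/(R*T) = 40592/(8.314*1193) = 4.092512
exp(Ea/(R*T)) = 59.890161
tau = 0.069 * 0.06831000 * 59.890161 = 0.2823 ms


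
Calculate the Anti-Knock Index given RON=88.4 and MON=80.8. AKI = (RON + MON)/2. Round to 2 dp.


AKI = (RON + MON) / 2
AKI = (88.4 + 80.8) / 2
AKI = 169.2 / 2 = 84.60


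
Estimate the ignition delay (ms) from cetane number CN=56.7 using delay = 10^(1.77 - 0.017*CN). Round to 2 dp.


delay = 10^(1.77 - 0.017*CN)
Exponent = 1.77 - 0.017*56.7 = 0.8061
delay = 10^0.8061 = 6.40 ms


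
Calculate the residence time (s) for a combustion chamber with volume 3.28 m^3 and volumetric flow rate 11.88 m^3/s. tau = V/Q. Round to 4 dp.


tau = V / Q_flow
tau = 3.28 / 11.88 = 0.2761 s


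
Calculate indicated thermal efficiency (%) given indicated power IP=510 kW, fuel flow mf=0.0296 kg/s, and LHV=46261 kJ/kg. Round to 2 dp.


eta_ith = (IP / (mf * LHV)) * 100
Denominator = 0.0296 * 46261 = 1369.3256 kW
eta_ith = (510 / 1369.3256) * 100 = 37.24%


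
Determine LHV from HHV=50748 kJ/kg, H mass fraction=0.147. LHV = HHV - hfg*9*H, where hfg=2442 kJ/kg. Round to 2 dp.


LHV = HHV - hfg * 9 * H
Water correction = 2442 * 9 * 0.147 = 3230.766 kJ/kg
LHV = 50748 - 3230.766 = 47517.23 kJ/kg


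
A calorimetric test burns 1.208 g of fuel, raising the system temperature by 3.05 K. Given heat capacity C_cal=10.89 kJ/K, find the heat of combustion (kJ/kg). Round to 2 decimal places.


Hc = C_cal * delta_T / m_fuel
Q_released = 10.89 * 3.05 = 33.2145 kJ
m_fuel = 1.208 g = 1.208/1000 kg = 0.001208 kg
Hc = 33.2145 / 0.001208 = 27495.45 kJ/kg


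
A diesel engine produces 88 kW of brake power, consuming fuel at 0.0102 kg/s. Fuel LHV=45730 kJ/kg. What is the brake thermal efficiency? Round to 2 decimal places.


eta_BTE = (BP / (mf * LHV)) * 100
Denominator = 0.0102 * 45730 = 466.4460 kW
eta_BTE = (88 / 466.4460) * 100 = 18.87%


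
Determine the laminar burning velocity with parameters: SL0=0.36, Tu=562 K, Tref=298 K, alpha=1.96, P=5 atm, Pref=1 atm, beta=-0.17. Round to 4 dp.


SL = SL0 * (Tu/Tref)^alpha * (P/Pref)^beta
T ratio = 562/298 = 1.88590604
(T ratio)^alpha = 1.88590604^1.96 = 3.467523
(P/Pref)^beta = 5^(-0.17) = 0.760633
SL = 0.36 * 3.467523 * 0.760633 = 0.9495 m/s


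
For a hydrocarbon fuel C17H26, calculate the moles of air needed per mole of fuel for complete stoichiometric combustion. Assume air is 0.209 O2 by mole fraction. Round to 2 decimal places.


Balanced combustion: C17H26 + 23.5 O2 -> 17 CO2 + 13 H2O
O2 needed = C + H/4 = 17 + 26/4 = 23.50 moles
Air moles = O2 / 0.209 = 23.50 / 0.209 = 112.44 moles air


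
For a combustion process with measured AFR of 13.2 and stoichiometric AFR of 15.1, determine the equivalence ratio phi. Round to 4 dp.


phi = AFR_stoich / AFR_actual
phi = 15.1 / 13.2 = 1.1439


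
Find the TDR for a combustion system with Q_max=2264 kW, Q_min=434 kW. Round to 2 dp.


TDR = Q_max / Q_min
TDR = 2264 / 434 = 5.22


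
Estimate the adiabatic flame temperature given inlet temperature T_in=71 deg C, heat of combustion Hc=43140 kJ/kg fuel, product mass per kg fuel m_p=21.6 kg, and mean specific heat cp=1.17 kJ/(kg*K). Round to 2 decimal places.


T_ad = T_in + Hc / (m_p * cp)
Denominator = 21.6 * 1.17 = 25.2720
Temperature rise = 43140 / 25.2720 = 1707.03 K
T_ad = 71 + 1707.03 = 1778.03 deg C


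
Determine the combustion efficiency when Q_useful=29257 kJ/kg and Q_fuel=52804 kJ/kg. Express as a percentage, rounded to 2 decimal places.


Efficiency = (Q_useful / Q_fuel) * 100
Efficiency = (29257 / 52804) * 100
Efficiency = 0.5541 * 100 = 55.41%


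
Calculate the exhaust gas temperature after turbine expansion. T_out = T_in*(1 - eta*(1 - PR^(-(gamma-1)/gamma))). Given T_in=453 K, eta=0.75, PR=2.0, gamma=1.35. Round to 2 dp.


T_out = T_in * (1 - eta * (1 - PR^(-(gamma-1)/gamma)))
Exponent = -(1.35-1)/1.35 = -0.25925926
PR^exp = 2.0^(-0.25925926) = 0.83551680
Factor = 1 - 0.75*(1 - 0.83551680) = 0.87663760
T_out = 453 * 0.87663760 = 397.12 K


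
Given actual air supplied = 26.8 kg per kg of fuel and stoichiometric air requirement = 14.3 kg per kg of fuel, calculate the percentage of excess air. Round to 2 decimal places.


Excess air = actual - stoichiometric = 26.8 - 14.3 = 12.50 kg/kg fuel
Excess air % = (excess / stoich) * 100 = (12.50 / 14.3) * 100 = 87.41%


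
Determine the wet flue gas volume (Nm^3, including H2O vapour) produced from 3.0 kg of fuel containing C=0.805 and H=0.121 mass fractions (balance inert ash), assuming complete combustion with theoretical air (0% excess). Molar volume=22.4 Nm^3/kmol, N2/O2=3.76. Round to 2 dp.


Per kg fuel: CO2 = (C/12 kmol)*22.4 = (0.805/12)*22.4 = 1.50267 Nm^3
Per kg fuel: H2O = (H/2 kmol)*22.4 = (0.121/2)*22.4 = 1.35520 Nm^3
O2 needed per kg fuel = C/12 + H/4 = 0.805/12 + 0.121/4 = 0.09733333 kmol
Per kg fuel: N2 = O2*3.76*22.4 = 0.09733333*3.76*22.4 = 8.19780 Nm^3
Total per kg = 1.50267 + 1.35520 + 8.19780 = 11.05567 Nm^3
Total = 11.05567 * 3.0 = 33.17 Nm^3


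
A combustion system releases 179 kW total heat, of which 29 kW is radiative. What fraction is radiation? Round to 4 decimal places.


f_rad = Q_rad / Q_total
f_rad = 29 / 179 = 0.1620


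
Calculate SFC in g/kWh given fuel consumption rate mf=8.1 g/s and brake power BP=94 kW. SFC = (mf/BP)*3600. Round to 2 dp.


SFC = (mf / BP) * 3600
Rate = 8.1 / 94 = 0.086170 g/(s*kW)
SFC = 0.086170 * 3600 = 310.21 g/kWh


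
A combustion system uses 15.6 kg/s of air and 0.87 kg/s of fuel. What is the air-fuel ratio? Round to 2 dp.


AFR = m_air / m_fuel
AFR = 15.6 / 0.87 = 17.93


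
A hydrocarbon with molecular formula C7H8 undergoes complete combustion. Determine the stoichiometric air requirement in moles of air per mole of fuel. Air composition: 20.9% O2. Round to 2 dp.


Balanced combustion: C7H8 + 9 O2 -> 7 CO2 + 4 H2O
O2 needed = C + H/4 = 7 + 8/4 = 9.00 moles
Air moles = O2 / 0.209 = 9.00 / 0.209 = 43.06 moles air


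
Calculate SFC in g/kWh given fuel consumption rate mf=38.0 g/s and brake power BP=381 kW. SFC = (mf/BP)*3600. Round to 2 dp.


SFC = (mf / BP) * 3600
Rate = 38.0 / 381 = 0.099738 g/(s*kW)
SFC = 0.099738 * 3600 = 359.06 g/kWh


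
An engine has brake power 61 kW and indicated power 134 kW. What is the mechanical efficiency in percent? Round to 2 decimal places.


eta_mech = (BP / IP) * 100
Ratio = 61 / 134 = 0.4552
eta_mech = 0.4552 * 100 = 45.52%


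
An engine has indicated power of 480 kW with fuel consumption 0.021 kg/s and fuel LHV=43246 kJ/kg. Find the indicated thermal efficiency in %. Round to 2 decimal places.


eta_ith = (IP / (mf * LHV)) * 100
Denominator = 0.021 * 43246 = 908.1660 kW
eta_ith = (480 / 908.1660) * 100 = 52.85%


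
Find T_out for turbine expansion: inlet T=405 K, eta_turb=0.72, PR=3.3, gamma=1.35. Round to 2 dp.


T_out = T_in * (1 - eta * (1 - PR^(-(gamma-1)/gamma)))
Exponent = -(1.35-1)/1.35 = -0.25925926
PR^exp = 3.3^(-0.25925926) = 0.73378775
Factor = 1 - 0.72*(1 - 0.73378775) = 0.80832718
T_out = 405 * 0.80832718 = 327.37 K


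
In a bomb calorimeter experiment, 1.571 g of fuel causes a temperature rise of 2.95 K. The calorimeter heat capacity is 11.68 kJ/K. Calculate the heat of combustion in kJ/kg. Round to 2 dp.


Hc = C_cal * delta_T / m_fuel
Q_released = 11.68 * 2.95 = 34.4560 kJ
m_fuel = 1.571 g = 1.571/1000 kg = 0.001571 kg
Hc = 34.4560 / 0.001571 = 21932.53 kJ/kg


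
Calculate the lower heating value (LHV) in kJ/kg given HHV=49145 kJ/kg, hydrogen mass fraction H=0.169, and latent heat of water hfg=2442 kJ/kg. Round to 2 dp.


LHV = HHV - hfg * 9 * H
Water correction = 2442 * 9 * 0.169 = 3714.282 kJ/kg
LHV = 49145 - 3714.282 = 45430.72 kJ/kg


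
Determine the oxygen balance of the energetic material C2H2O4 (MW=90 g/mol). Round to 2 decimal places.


OB = -1600 * (2C + H/2 - O) / MW
Inner = 2*2 + 2/2 - 4 = 1.00
OB = -1600 * 1.00 / 90 = -17.78%


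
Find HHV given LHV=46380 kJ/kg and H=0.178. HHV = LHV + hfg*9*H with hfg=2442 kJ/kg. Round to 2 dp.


HHV = LHV + hfg * 9 * H
Water addition = 2442 * 9 * 0.178 = 3912.084 kJ/kg
HHV = 46380 + 3912.084 = 50292.08 kJ/kg


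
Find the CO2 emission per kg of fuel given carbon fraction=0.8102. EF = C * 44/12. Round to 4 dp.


EF = C_frac * (M_CO2 / M_C)
EF = 0.8102 * (44/12)
EF = 0.8102 * 3.666667 = 2.9707 kg_CO2/kg_fuel


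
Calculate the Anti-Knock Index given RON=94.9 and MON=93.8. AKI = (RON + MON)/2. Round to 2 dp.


AKI = (RON + MON) / 2
AKI = (94.9 + 93.8) / 2
AKI = 188.7 / 2 = 94.35


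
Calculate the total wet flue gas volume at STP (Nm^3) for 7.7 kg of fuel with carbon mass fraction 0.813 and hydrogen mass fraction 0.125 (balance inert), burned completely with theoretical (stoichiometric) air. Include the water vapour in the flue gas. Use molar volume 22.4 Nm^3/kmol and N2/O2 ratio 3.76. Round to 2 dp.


Per kg fuel: CO2 = (C/12 kmol)*22.4 = (0.813/12)*22.4 = 1.51760 Nm^3
Per kg fuel: H2O = (H/2 kmol)*22.4 = (0.125/2)*22.4 = 1.40000 Nm^3
O2 needed per kg fuel = C/12 + H/4 = 0.813/12 + 0.125/4 = 0.09900000 kmol
Per kg fuel: N2 = O2*3.76*22.4 = 0.09900000*3.76*22.4 = 8.33818 Nm^3
Total per kg = 1.51760 + 1.40000 + 8.33818 = 11.25578 Nm^3
Total = 11.25578 * 7.7 = 86.67 Nm^3


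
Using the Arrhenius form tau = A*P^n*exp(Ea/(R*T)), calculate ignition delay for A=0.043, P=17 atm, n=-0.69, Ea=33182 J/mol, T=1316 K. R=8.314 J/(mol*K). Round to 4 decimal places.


tau = A * P^n * exp(Ea/(R*T))
P^n = 17^(-0.69) = 0.14157620
Ea/(R*T) = 33182/(8.314*1316) = 3.032750
exp(Ea/(R*T)) = 20.754234
tau = 0.043 * 0.14157620 * 20.754234 = 0.1263 ms


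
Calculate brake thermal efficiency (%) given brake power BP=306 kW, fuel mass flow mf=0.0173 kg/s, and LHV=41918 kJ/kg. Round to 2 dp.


eta_BTE = (BP / (mf * LHV)) * 100
Denominator = 0.0173 * 41918 = 725.1814 kW
eta_BTE = (306 / 725.1814) * 100 = 42.20%


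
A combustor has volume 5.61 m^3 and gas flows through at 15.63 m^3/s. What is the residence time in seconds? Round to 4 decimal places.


tau = V / Q_flow
tau = 5.61 / 15.63 = 0.3589 s


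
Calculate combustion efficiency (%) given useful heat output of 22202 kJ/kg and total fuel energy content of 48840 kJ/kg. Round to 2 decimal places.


Efficiency = (Q_useful / Q_fuel) * 100
Efficiency = (22202 / 48840) * 100
Efficiency = 0.4546 * 100 = 45.46%


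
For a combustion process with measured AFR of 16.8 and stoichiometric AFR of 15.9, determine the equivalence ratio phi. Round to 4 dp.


phi = AFR_stoich / AFR_actual
phi = 15.9 / 16.8 = 0.9464


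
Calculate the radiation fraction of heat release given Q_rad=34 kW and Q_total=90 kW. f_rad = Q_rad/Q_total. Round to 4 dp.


f_rad = Q_rad / Q_total
f_rad = 34 / 90 = 0.3778


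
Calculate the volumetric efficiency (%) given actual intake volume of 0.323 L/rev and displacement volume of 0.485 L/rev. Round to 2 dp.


eta_v = (V_actual / V_disp) * 100
Ratio = 0.323 / 0.485 = 0.6660
eta_v = 0.6660 * 100 = 66.60%


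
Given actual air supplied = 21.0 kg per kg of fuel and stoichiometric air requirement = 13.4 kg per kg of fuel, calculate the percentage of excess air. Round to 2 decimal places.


Excess air = actual - stoichiometric = 21.0 - 13.4 = 7.60 kg/kg fuel
Excess air % = (excess / stoich) * 100 = (7.60 / 13.4) * 100 = 56.72%


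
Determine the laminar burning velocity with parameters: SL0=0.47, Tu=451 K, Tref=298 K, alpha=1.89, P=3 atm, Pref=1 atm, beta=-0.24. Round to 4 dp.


SL = SL0 * (Tu/Tref)^alpha * (P/Pref)^beta
T ratio = 451/298 = 1.51342282
(T ratio)^alpha = 1.51342282^1.89 = 2.188391
(P/Pref)^beta = 3^(-0.24) = 0.768229
SL = 0.47 * 2.188391 * 0.768229 = 0.7902 m/s


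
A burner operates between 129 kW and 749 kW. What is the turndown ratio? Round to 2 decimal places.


TDR = Q_max / Q_min
TDR = 749 / 129 = 5.81


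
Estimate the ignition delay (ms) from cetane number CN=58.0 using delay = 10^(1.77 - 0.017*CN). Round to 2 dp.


delay = 10^(1.77 - 0.017*CN)
Exponent = 1.77 - 0.017*58.0 = 0.7840
delay = 10^0.7840 = 6.08 ms


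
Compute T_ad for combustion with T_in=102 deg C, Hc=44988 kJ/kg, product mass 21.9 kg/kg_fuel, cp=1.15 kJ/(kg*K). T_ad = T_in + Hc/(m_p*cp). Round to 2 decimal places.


T_ad = T_in + Hc / (m_p * cp)
Denominator = 21.9 * 1.15 = 25.1850
Temperature rise = 44988 / 25.1850 = 1786.30 K
T_ad = 102 + 1786.30 = 1888.30 deg C


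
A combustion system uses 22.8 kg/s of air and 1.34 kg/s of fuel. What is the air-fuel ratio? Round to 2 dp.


AFR = m_air / m_fuel
AFR = 22.8 / 1.34 = 17.01


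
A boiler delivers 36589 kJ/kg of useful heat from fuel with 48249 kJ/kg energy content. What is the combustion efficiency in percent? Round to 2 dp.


Efficiency = (Q_useful / Q_fuel) * 100
Efficiency = (36589 / 48249) * 100
Efficiency = 0.7583 * 100 = 75.83%


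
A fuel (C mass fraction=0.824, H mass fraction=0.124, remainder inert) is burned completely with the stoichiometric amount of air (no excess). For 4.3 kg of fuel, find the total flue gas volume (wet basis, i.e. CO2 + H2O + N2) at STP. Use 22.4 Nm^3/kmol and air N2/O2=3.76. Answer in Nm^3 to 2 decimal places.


Per kg fuel: CO2 = (C/12 kmol)*22.4 = (0.824/12)*22.4 = 1.53813 Nm^3
Per kg fuel: H2O = (H/2 kmol)*22.4 = (0.124/2)*22.4 = 1.38880 Nm^3
O2 needed per kg fuel = C/12 + H/4 = 0.824/12 + 0.124/4 = 0.09966667 kmol
Per kg fuel: N2 = O2*3.76*22.4 = 0.09966667*3.76*22.4 = 8.39433 Nm^3
Total per kg = 1.53813 + 1.38880 + 8.39433 = 11.32126 Nm^3
Total = 11.32126 * 4.3 = 48.68 Nm^3


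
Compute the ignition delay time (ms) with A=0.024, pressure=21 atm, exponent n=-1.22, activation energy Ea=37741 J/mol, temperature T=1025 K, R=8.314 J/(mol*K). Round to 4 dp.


tau = A * P^n * exp(Ea/(R*T))
P^n = 21^(-1.22) = 0.02437207
Ea/(R*T) = 37741/(8.314*1025) = 4.428733
exp(Ea/(R*T)) = 83.825160
tau = 0.024 * 0.02437207 * 83.825160 = 0.0490 ms


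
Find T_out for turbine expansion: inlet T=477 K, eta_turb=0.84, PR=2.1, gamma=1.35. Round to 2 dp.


T_out = T_in * (1 - eta * (1 - PR^(-(gamma-1)/gamma)))
Exponent = -(1.35-1)/1.35 = -0.25925926
PR^exp = 2.1^(-0.25925926) = 0.82501466
Factor = 1 - 0.84*(1 - 0.82501466) = 0.85301231
T_out = 477 * 0.85301231 = 406.89 K


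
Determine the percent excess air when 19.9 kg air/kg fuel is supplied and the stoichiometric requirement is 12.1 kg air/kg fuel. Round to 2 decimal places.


Excess air = actual - stoichiometric = 19.9 - 12.1 = 7.80 kg/kg fuel
Excess air % = (excess / stoich) * 100 = (7.80 / 12.1) * 100 = 64.46%


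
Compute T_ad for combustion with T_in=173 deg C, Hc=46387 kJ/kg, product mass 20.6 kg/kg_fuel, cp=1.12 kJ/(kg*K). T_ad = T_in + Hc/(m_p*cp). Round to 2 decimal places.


T_ad = T_in + Hc / (m_p * cp)
Denominator = 20.6 * 1.12 = 23.0720
Temperature rise = 46387 / 23.0720 = 2010.53 K
T_ad = 173 + 2010.53 = 2183.53 deg C


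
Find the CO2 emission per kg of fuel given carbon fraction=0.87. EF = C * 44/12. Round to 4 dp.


EF = C_frac * (M_CO2 / M_C)
EF = 0.87 * (44/12)
EF = 0.87 * 3.666667 = 3.1900 kg_CO2/kg_fuel


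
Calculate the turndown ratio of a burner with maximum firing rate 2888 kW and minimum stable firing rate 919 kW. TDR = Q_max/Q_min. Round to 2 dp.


TDR = Q_max / Q_min
TDR = 2888 / 919 = 3.14


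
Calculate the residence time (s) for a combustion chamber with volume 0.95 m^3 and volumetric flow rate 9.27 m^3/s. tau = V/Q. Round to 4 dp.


tau = V / Q_flow
tau = 0.95 / 9.27 = 0.1025 s


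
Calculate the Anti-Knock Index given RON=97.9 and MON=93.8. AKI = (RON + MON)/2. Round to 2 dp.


AKI = (RON + MON) / 2
AKI = (97.9 + 93.8) / 2
AKI = 191.7 / 2 = 95.85


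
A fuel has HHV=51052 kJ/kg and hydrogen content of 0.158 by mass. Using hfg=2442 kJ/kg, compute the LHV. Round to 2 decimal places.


LHV = HHV - hfg * 9 * H
Water correction = 2442 * 9 * 0.158 = 3472.524 kJ/kg
LHV = 51052 - 3472.524 = 47579.48 kJ/kg


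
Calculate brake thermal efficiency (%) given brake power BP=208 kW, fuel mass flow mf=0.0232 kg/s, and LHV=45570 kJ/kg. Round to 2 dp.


eta_BTE = (BP / (mf * LHV)) * 100
Denominator = 0.0232 * 45570 = 1057.2240 kW
eta_BTE = (208 / 1057.2240) * 100 = 19.67%


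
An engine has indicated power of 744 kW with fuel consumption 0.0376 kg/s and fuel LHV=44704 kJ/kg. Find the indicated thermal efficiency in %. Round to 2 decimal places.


eta_ith = (IP / (mf * LHV)) * 100
Denominator = 0.0376 * 44704 = 1680.8704 kW
eta_ith = (744 / 1680.8704) * 100 = 44.26%
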